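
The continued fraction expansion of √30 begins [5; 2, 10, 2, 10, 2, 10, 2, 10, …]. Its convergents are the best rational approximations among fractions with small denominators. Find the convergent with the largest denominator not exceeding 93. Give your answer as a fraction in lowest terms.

List convergents until the denominator exceeds the bound:
a_0 = 5: 5/1  (≤ bound)
a_1 = 2: 11/2  (≤ bound)
a_2 = 10: 115/21  (≤ bound)
a_3 = 2: 241/44  (≤ bound)
a_4 = 10: 2525/461  (> 93, stop)

241/44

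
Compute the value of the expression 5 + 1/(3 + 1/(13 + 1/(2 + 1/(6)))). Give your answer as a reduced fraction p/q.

2865/538

Use the convergent recurrence hₖ = aₖ·hₖ₋₁ + hₖ₋₂ (and likewise for the denominators kₖ):
a_0 = 5: 5/1
a_1 = 3: 16/3
a_2 = 13: 213/40
a_3 = 2: 442/83
a_4 = 6: 2865/538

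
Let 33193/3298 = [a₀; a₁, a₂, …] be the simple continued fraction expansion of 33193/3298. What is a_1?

33193 ÷ 3298 → quotient 10, remainder 213
3298 ÷ 213 → quotient 15, remainder 103

15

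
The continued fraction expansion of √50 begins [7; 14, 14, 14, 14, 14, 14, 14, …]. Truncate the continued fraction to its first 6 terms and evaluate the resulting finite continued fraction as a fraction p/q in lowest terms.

a_0 = 7: 7/1
a_1 = 14: 99/14
a_2 = 14: 1393/197
a_3 = 14: 19601/2772
a_4 = 14: 275807/39005
a_5 = 14: 3880899/548842

3880899/548842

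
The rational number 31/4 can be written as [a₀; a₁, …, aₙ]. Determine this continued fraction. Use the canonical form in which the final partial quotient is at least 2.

31 ÷ 4 → quotient 7, remainder 3
4 ÷ 3 → quotient 1, remainder 1
3 ÷ 1 → quotient 3, remainder 0

[7; 1, 3]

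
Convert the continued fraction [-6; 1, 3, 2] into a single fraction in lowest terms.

-47/9

a_0 = -6: -6/1
a_1 = 1: -5/1
a_2 = 3: -21/4
a_3 = 2: -47/9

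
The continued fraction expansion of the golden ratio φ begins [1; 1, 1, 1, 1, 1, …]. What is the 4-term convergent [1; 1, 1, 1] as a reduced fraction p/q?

5/3

Use the convergent recurrence hₖ = aₖ·hₖ₋₁ + hₖ₋₂ (and likewise for the denominators kₖ):
a_0 = 1: 1/1
a_1 = 1: 2/1
a_2 = 1: 3/2
a_3 = 1: 5/3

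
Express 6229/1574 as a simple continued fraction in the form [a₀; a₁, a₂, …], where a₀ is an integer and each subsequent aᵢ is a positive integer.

[3; 1, 22, 2, 33]

Apply division with remainder until the remainder is 0:
6229 ÷ 1574 → quotient 3, remainder 1507
1574 ÷ 1507 → quotient 1, remainder 67
1507 ÷ 67 → quotient 22, remainder 33
67 ÷ 33 → quotient 2, remainder 1
33 ÷ 1 → quotient 33, remainder 0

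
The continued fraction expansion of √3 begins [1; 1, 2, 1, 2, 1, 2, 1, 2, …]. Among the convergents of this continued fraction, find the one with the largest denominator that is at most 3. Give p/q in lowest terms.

a_0 = 1: 1/1  (≤ bound)
a_1 = 1: 2/1  (≤ bound)
a_2 = 2: 5/3  (≤ bound)
a_3 = 1: 7/4  (> 3, stop)

5/3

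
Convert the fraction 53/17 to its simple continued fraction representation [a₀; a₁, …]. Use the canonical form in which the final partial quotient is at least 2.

[3; 8, 2]

⌊53/17⌋ = 3, remainder 2
⌊17/2⌋ = 8, remainder 1
⌊2/1⌋ = 2, remainder 0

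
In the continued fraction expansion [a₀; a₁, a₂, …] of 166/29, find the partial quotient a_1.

Run the Euclidean algorithm, recording each quotient:
⌊166/29⌋ = 5, remainder 21
⌊29/21⌋ = 1, remainder 8

1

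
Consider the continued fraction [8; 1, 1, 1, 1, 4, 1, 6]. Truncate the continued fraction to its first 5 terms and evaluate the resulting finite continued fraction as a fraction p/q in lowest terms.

43/5

Work from the innermost term outward:
Start with 1.
1 + 1/(1/1) = 1 + 1/1 = 2/1
1 + 1/(2/1) = 1 + 1/2 = 3/2
1 + 1/(3/2) = 1 + 2/3 = 5/3
8 + 1/(5/3) = 8 + 3/5 = 43/5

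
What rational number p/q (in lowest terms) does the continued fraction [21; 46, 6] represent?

Start with 6.
46 + 1/(6/1) = 46 + 1/6 = 277/6
21 + 1/(277/6) = 21 + 6/277 = 5823/277

5823/277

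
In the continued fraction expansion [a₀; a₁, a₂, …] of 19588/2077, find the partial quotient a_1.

Run the Euclidean algorithm, recording each quotient:
⌊19588/2077⌋ = 9, remainder 895
⌊2077/895⌋ = 2, remainder 287

2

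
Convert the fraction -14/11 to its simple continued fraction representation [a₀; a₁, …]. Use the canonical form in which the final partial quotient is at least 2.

Apply division with remainder until the remainder is 0:
-14 = -2·11 + 8, so a_0 = -2
11 = 1·8 + 3, so a_1 = 1
8 = 2·3 + 2, so a_2 = 2
3 = 1·2 + 1, so a_3 = 1
2 = 2·1 + 0, so a_4 = 2

[-2; 1, 2, 1, 2]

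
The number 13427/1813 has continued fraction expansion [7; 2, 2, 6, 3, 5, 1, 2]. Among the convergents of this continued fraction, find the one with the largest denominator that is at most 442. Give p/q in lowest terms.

List convergents until the denominator exceeds the bound:
a_0 = 7: 7/1  (≤ bound)
a_1 = 2: 15/2  (≤ bound)
a_2 = 2: 37/5  (≤ bound)
a_3 = 6: 237/32  (≤ bound)
a_4 = 3: 748/101  (≤ bound)
a_5 = 5: 3977/537  (> 442, stop)

748/101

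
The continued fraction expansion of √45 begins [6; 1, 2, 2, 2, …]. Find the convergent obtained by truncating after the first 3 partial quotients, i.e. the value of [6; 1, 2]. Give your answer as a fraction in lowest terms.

Use the convergent recurrence hₖ = aₖ·hₖ₋₁ + hₖ₋₂ (and likewise for the denominators kₖ):
a_0 = 6: 6/1
a_1 = 1: 7/1
a_2 = 2: 20/3

20/3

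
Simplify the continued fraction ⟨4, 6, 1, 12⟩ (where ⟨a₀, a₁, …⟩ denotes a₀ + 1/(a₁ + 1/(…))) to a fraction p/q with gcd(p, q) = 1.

Build up convergents one term at a time:
a_0 = 4: 4/1
a_1 = 6: 25/6
a_2 = 1: 29/7
a_3 = 12: 373/90

373/90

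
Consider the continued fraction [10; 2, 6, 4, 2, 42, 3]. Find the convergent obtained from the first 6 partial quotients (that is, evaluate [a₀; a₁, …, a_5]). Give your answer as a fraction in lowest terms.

53737/5136

a_0 = 10: 10/1
a_1 = 2: 21/2
a_2 = 6: 136/13
a_3 = 4: 565/54
a_4 = 2: 1266/121
a_5 = 42: 53737/5136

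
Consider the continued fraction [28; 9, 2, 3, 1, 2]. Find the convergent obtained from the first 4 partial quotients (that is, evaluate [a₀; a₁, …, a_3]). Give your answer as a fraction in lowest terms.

1855/66

a_0 = 28: 28/1
a_1 = 9: 253/9
a_2 = 2: 534/19
a_3 = 3: 1855/66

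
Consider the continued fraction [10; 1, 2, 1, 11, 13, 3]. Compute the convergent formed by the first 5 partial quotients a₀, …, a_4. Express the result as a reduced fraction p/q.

505/47

Build up convergents one term at a time:
a_0 = 10: 10/1
a_1 = 1: 11/1
a_2 = 2: 32/3
a_3 = 1: 43/4
a_4 = 11: 505/47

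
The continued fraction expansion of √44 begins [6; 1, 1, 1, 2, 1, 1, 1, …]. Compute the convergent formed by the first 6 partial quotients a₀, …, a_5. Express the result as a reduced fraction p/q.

a_0 = 6: 6/1
a_1 = 1: 7/1
a_2 = 1: 13/2
a_3 = 1: 20/3
a_4 = 2: 53/8
a_5 = 1: 73/11

73/11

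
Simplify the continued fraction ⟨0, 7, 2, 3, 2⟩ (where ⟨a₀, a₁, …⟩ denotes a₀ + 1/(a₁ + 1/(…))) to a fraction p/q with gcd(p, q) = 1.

16/119

a_0 = 0: 0/1
a_1 = 7: 1/7
a_2 = 2: 2/15
a_3 = 3: 7/52
a_4 = 2: 16/119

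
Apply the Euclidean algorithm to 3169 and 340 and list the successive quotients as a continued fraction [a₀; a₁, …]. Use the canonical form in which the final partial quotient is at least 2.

[9; 3, 8, 2, 1, 1, 2]

3169 = 9·340 + 109, so a_0 = 9
340 = 3·109 + 13, so a_1 = 3
109 = 8·13 + 5, so a_2 = 8
13 = 2·5 + 3, so a_3 = 2
5 = 1·3 + 2, so a_4 = 1
3 = 1·2 + 1, so a_5 = 1
2 = 2·1 + 0, so a_6 = 2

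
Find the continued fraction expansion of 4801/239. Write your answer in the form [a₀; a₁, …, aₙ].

⌊4801/239⌋ = 20, remainder 21
⌊239/21⌋ = 11, remainder 8
⌊21/8⌋ = 2, remainder 5
⌊8/5⌋ = 1, remainder 3
⌊5/3⌋ = 1, remainder 2
⌊3/2⌋ = 1, remainder 1
⌊2/1⌋ = 2, remainder 0

[20; 11, 2, 1, 1, 1, 2]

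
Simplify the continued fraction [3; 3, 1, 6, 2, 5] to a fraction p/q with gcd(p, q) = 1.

a_0 = 3: 3/1
a_1 = 3: 10/3
a_2 = 1: 13/4
a_3 = 6: 88/27
a_4 = 2: 189/58
a_5 = 5: 1033/317

1033/317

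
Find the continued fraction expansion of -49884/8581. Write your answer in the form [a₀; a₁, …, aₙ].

[-6; 5, 2, 1, 4, 6, 1, 15]

⌊-49884/8581⌋ = -6, remainder 1602
⌊8581/1602⌋ = 5, remainder 571
⌊1602/571⌋ = 2, remainder 460
⌊571/460⌋ = 1, remainder 111
⌊460/111⌋ = 4, remainder 16
⌊111/16⌋ = 6, remainder 15
⌊16/15⌋ = 1, remainder 1
⌊15/1⌋ = 15, remainder 0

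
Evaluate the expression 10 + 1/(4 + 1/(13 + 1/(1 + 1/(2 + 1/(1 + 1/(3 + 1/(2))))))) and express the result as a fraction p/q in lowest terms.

19487/1902

Start with 2.
3 + 1/(2/1) = 3 + 1/2 = 7/2
1 + 1/(7/2) = 1 + 2/7 = 9/7
2 + 1/(9/7) = 2 + 7/9 = 25/9
1 + 1/(25/9) = 1 + 9/25 = 34/25
13 + 1/(34/25) = 13 + 25/34 = 467/34
4 + 1/(467/34) = 4 + 34/467 = 1902/467
10 + 1/(1902/467) = 10 + 467/1902 = 19487/1902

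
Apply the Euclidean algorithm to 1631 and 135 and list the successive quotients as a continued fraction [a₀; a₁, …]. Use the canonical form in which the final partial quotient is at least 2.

[12; 12, 3, 1, 2]

1631 = 12·135 + 11, so a_0 = 12
135 = 12·11 + 3, so a_1 = 12
11 = 3·3 + 2, so a_2 = 3
3 = 1·2 + 1, so a_3 = 1
2 = 2·1 + 0, so a_4 = 2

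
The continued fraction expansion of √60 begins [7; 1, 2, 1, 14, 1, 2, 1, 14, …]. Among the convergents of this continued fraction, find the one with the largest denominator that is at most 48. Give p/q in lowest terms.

31/4

List convergents until the denominator exceeds the bound:
a_0 = 7: 7/1  (≤ bound)
a_1 = 1: 8/1  (≤ bound)
a_2 = 2: 23/3  (≤ bound)
a_3 = 1: 31/4  (≤ bound)
a_4 = 14: 457/59  (> 48, stop)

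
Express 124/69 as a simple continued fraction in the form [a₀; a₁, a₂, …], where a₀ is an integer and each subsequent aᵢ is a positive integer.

Run the Euclidean algorithm, recording each quotient:
⌊124/69⌋ = 1, remainder 55
⌊69/55⌋ = 1, remainder 14
⌊55/14⌋ = 3, remainder 13
⌊14/13⌋ = 1, remainder 1
⌊13/1⌋ = 13, remainder 0

[1; 1, 3, 1, 13]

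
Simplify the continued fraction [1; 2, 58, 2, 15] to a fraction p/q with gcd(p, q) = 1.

5470/3657

Start with 15.
2 + 1/(15/1) = 2 + 1/15 = 31/15
58 + 1/(31/15) = 58 + 15/31 = 1813/31
2 + 1/(1813/31) = 2 + 31/1813 = 3657/1813
1 + 1/(3657/1813) = 1 + 1813/3657 = 5470/3657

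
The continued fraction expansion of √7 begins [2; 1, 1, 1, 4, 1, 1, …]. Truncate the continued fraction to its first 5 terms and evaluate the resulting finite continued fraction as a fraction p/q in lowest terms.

37/14

Start with 4.
1 + 1/(4/1) = 1 + 1/4 = 5/4
1 + 1/(5/4) = 1 + 4/5 = 9/5
1 + 1/(9/5) = 1 + 5/9 = 14/9
2 + 1/(14/9) = 2 + 9/14 = 37/14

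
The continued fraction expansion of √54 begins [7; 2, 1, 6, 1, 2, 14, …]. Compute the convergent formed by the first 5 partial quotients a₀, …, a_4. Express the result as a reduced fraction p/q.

169/23

Start with 1.
6 + 1/(1/1) = 6 + 1/1 = 7/1
1 + 1/(7/1) = 1 + 1/7 = 8/7
2 + 1/(8/7) = 2 + 7/8 = 23/8
7 + 1/(23/8) = 7 + 8/23 = 169/23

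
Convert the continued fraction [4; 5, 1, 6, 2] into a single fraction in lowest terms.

Compute successive convergents:
a_0 = 4: 4/1
a_1 = 5: 21/5
a_2 = 1: 25/6
a_3 = 6: 171/41
a_4 = 2: 367/88

367/88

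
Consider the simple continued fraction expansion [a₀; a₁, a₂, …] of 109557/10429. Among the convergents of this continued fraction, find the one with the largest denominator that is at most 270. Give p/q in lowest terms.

List convergents until the denominator exceeds the bound:
a_0 = 10: 10/1  (≤ bound)
a_1 = 1: 11/1  (≤ bound)
a_2 = 1: 21/2  (≤ bound)
a_3 = 49: 1040/99  (≤ bound)
a_4 = 6: 6261/596  (> 270, stop)

1040/99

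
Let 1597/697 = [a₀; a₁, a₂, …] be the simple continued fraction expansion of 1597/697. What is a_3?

⌊1597/697⌋ = 2, remainder 203
⌊697/203⌋ = 3, remainder 88
⌊203/88⌋ = 2, remainder 27
⌊88/27⌋ = 3, remainder 7

3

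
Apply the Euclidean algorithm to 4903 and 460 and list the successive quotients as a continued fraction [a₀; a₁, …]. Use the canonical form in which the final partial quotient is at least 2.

4903 = 10·460 + 303, so a_0 = 10
460 = 1·303 + 157, so a_1 = 1
303 = 1·157 + 146, so a_2 = 1
157 = 1·146 + 11, so a_3 = 1
146 = 13·11 + 3, so a_4 = 13
11 = 3·3 + 2, so a_5 = 3
3 = 1·2 + 1, so a_6 = 1
2 = 2·1 + 0, so a_7 = 2

[10; 1, 1, 1, 13, 3, 1, 2]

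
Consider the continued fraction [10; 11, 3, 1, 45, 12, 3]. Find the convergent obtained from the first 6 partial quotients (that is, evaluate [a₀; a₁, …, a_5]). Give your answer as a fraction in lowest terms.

Work from the innermost term outward:
Start with 12.
45 + 1/(12/1) = 45 + 1/12 = 541/12
1 + 1/(541/12) = 1 + 12/541 = 553/541
3 + 1/(553/541) = 3 + 541/553 = 2200/553
11 + 1/(2200/553) = 11 + 553/2200 = 24753/2200
10 + 1/(24753/2200) = 10 + 2200/24753 = 249730/24753

249730/24753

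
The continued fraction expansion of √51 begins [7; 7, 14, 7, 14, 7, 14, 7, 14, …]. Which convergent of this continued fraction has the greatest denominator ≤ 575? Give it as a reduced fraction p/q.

a_0 = 7: 7/1  (≤ bound)
a_1 = 7: 50/7  (≤ bound)
a_2 = 14: 707/99  (≤ bound)
a_3 = 7: 4999/700  (> 575, stop)

707/99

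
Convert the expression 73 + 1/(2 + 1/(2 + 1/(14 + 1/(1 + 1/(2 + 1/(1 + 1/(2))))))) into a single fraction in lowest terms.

61071/832

Start with 2.
1 + 1/(2/1) = 1 + 1/2 = 3/2
2 + 1/(3/2) = 2 + 2/3 = 8/3
1 + 1/(8/3) = 1 + 3/8 = 11/8
14 + 1/(11/8) = 14 + 8/11 = 162/11
2 + 1/(162/11) = 2 + 11/162 = 335/162
2 + 1/(335/162) = 2 + 162/335 = 832/335
73 + 1/(832/335) = 73 + 335/832 = 61071/832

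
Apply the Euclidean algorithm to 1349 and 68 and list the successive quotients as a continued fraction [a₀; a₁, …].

⌊1349/68⌋ = 19, remainder 57
⌊68/57⌋ = 1, remainder 11
⌊57/11⌋ = 5, remainder 2
⌊11/2⌋ = 5, remainder 1
⌊2/1⌋ = 2, remainder 0

[19; 1, 5, 5, 2]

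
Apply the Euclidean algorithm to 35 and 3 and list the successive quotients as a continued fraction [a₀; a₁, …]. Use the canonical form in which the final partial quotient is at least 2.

[11; 1, 2]

35 = 11·3 + 2, so a_0 = 11
3 = 1·2 + 1, so a_1 = 1
2 = 2·1 + 0, so a_2 = 2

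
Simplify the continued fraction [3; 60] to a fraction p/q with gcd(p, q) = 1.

Start with 60.
3 + 1/(60/1) = 3 + 1/60 = 181/60

181/60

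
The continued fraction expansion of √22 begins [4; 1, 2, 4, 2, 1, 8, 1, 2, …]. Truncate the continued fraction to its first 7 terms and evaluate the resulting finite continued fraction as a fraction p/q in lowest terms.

Start with 8.
1 + 1/(8/1) = 1 + 1/8 = 9/8
2 + 1/(9/8) = 2 + 8/9 = 26/9
4 + 1/(26/9) = 4 + 9/26 = 113/26
2 + 1/(113/26) = 2 + 26/113 = 252/113
1 + 1/(252/113) = 1 + 113/252 = 365/252
4 + 1/(365/252) = 4 + 252/365 = 1712/365

1712/365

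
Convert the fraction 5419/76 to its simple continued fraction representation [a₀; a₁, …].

Run the Euclidean algorithm, recording each quotient:
5419 = 71·76 + 23, so a_0 = 71
76 = 3·23 + 7, so a_1 = 3
23 = 3·7 + 2, so a_2 = 3
7 = 3·2 + 1, so a_3 = 3
2 = 2·1 + 0, so a_4 = 2

[71; 3, 3, 3, 2]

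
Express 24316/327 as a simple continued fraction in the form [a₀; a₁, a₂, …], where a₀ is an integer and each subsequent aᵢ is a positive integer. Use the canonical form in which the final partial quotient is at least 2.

[74; 2, 1, 3, 2, 1, 2, 3]

Run the Euclidean algorithm, recording each quotient:
24316 ÷ 327 → quotient 74, remainder 118
327 ÷ 118 → quotient 2, remainder 91
118 ÷ 91 → quotient 1, remainder 27
91 ÷ 27 → quotient 3, remainder 10
27 ÷ 10 → quotient 2, remainder 7
10 ÷ 7 → quotient 1, remainder 3
7 ÷ 3 → quotient 2, remainder 1
3 ÷ 1 → quotient 3, remainder 0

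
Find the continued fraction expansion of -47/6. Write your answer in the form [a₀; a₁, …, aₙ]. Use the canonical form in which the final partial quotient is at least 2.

⌊-47/6⌋ = -8, remainder 1
⌊6/1⌋ = 6, remainder 0

[-8; 6]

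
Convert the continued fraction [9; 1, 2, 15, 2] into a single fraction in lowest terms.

Start with 2.
15 + 1/(2/1) = 15 + 1/2 = 31/2
2 + 1/(31/2) = 2 + 2/31 = 64/31
1 + 1/(64/31) = 1 + 31/64 = 95/64
9 + 1/(95/64) = 9 + 64/95 = 919/95

919/95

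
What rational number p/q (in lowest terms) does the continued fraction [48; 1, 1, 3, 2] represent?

Compute successive convergents:
a_0 = 48: 48/1
a_1 = 1: 49/1
a_2 = 1: 97/2
a_3 = 3: 340/7
a_4 = 2: 777/16

777/16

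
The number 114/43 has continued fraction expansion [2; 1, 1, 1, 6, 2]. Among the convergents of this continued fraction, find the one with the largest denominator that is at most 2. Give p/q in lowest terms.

a_0 = 2: 2/1  (≤ bound)
a_1 = 1: 3/1  (≤ bound)
a_2 = 1: 5/2  (≤ bound)
a_3 = 1: 8/3  (> 2, stop)

5/2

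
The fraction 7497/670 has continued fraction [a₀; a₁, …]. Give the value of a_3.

1

Run the Euclidean algorithm, recording each quotient:
7497 = 11·670 + 127, so a_0 = 11
670 = 5·127 + 35, so a_1 = 5
127 = 3·35 + 22, so a_2 = 3
35 = 1·22 + 13, so a_3 = 1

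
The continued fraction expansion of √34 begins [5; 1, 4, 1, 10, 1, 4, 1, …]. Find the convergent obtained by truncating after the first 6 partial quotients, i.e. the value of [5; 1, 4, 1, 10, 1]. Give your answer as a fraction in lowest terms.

Compute successive convergents:
a_0 = 5: 5/1
a_1 = 1: 6/1
a_2 = 4: 29/5
a_3 = 1: 35/6
a_4 = 10: 379/65
a_5 = 1: 414/71

414/71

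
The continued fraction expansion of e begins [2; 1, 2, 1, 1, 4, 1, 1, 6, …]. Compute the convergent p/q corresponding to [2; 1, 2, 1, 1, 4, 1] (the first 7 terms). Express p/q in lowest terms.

Build up convergents one term at a time:
a_0 = 2: 2/1
a_1 = 1: 3/1
a_2 = 2: 8/3
a_3 = 1: 11/4
a_4 = 1: 19/7
a_5 = 4: 87/32
a_6 = 1: 106/39

106/39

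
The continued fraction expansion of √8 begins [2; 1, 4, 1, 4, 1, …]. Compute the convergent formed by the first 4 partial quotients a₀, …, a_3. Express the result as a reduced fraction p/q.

a_0 = 2: 2/1
a_1 = 1: 3/1
a_2 = 4: 14/5
a_3 = 1: 17/6

17/6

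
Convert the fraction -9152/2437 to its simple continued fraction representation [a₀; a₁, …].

[-4; 4, 11, 4, 13]

-9152 = -4·2437 + 596, so a_0 = -4
2437 = 4·596 + 53, so a_1 = 4
596 = 11·53 + 13, so a_2 = 11
53 = 4·13 + 1, so a_3 = 4
13 = 13·1 + 0, so a_4 = 13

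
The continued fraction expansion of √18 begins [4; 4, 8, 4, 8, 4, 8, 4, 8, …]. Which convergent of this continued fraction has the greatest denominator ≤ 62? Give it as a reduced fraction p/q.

140/33

a_0 = 4: 4/1  (≤ bound)
a_1 = 4: 17/4  (≤ bound)
a_2 = 8: 140/33  (≤ bound)
a_3 = 4: 577/136  (> 62, stop)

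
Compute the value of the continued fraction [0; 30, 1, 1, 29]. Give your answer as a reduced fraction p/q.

Start with 29.
1 + 1/(29/1) = 1 + 1/29 = 30/29
1 + 1/(30/29) = 1 + 29/30 = 59/30
30 + 1/(59/30) = 30 + 30/59 = 1800/59
0 + 1/(1800/59) = 0 + 59/1800 = 59/1800

59/1800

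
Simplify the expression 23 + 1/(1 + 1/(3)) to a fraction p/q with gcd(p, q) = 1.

Collapse the nested fraction from the inside out:
Start with 3.
1 + 1/(3/1) = 1 + 1/3 = 4/3
23 + 1/(4/3) = 23 + 3/4 = 95/4

95/4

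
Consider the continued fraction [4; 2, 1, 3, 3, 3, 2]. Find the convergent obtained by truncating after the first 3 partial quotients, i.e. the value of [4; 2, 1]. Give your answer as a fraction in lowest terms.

13/3

Collapse the nested fraction from the inside out:
Start with 1.
2 + 1/(1/1) = 2 + 1/1 = 3/1
4 + 1/(3/1) = 4 + 1/3 = 13/3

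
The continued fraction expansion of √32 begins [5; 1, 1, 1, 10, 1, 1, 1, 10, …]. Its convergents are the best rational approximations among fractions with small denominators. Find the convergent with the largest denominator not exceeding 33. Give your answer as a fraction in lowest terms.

181/32

List convergents until the denominator exceeds the bound:
a_0 = 5: 5/1  (≤ bound)
a_1 = 1: 6/1  (≤ bound)
a_2 = 1: 11/2  (≤ bound)
a_3 = 1: 17/3  (≤ bound)
a_4 = 10: 181/32  (≤ bound)
a_5 = 1: 198/35  (> 33, stop)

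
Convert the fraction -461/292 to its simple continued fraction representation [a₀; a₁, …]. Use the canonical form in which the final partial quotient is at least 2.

[-2; 2, 2, 1, 2, 15]

⌊-461/292⌋ = -2, remainder 123
⌊292/123⌋ = 2, remainder 46
⌊123/46⌋ = 2, remainder 31
⌊46/31⌋ = 1, remainder 15
⌊31/15⌋ = 2, remainder 1
⌊15/1⌋ = 15, remainder 0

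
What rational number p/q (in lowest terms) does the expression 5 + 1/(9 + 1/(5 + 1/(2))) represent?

516/101

Compute successive convergents:
a_0 = 5: 5/1
a_1 = 9: 46/9
a_2 = 5: 235/46
a_3 = 2: 516/101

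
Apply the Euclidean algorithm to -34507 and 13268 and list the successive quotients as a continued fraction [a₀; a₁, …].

⌊-34507/13268⌋ = -3, remainder 5297
⌊13268/5297⌋ = 2, remainder 2674
⌊5297/2674⌋ = 1, remainder 2623
⌊2674/2623⌋ = 1, remainder 51
⌊2623/51⌋ = 51, remainder 22
⌊51/22⌋ = 2, remainder 7
⌊22/7⌋ = 3, remainder 1
⌊7/1⌋ = 7, remainder 0

[-3; 2, 1, 1, 51, 2, 3, 7]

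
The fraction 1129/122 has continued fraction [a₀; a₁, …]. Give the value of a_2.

1

1129 = 9·122 + 31, so a_0 = 9
122 = 3·31 + 29, so a_1 = 3
31 = 1·29 + 2, so a_2 = 1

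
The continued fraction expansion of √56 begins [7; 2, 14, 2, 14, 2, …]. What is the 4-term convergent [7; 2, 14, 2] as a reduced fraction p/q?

a_0 = 7: 7/1
a_1 = 2: 15/2
a_2 = 14: 217/29
a_3 = 2: 449/60

449/60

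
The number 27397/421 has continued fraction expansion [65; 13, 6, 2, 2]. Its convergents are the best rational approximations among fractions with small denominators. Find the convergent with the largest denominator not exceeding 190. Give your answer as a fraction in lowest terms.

List convergents until the denominator exceeds the bound:
a_0 = 65: 65/1  (≤ bound)
a_1 = 13: 846/13  (≤ bound)
a_2 = 6: 5141/79  (≤ bound)
a_3 = 2: 11128/171  (≤ bound)
a_4 = 2: 27397/421  (> 190, stop)

11128/171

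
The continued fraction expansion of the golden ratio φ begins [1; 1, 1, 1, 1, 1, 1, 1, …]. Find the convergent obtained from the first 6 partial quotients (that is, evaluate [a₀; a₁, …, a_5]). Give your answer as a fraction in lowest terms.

a_0 = 1: 1/1
a_1 = 1: 2/1
a_2 = 1: 3/2
a_3 = 1: 5/3
a_4 = 1: 8/5
a_5 = 1: 13/8

13/8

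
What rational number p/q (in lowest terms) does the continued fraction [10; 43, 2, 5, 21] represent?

101483/10125

Start with 21.
5 + 1/(21/1) = 5 + 1/21 = 106/21
2 + 1/(106/21) = 2 + 21/106 = 233/106
43 + 1/(233/106) = 43 + 106/233 = 10125/233
10 + 1/(10125/233) = 10 + 233/10125 = 101483/10125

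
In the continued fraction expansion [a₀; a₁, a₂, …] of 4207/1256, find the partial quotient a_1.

2

⌊4207/1256⌋ = 3, remainder 439
⌊1256/439⌋ = 2, remainder 378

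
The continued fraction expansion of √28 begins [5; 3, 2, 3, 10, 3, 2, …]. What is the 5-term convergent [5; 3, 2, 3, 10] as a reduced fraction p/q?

1307/247

Start with 10.
3 + 1/(10/1) = 3 + 1/10 = 31/10
2 + 1/(31/10) = 2 + 10/31 = 72/31
3 + 1/(72/31) = 3 + 31/72 = 247/72
5 + 1/(247/72) = 5 + 72/247 = 1307/247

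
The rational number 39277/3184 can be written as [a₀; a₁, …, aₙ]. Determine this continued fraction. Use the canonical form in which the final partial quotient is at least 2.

[12; 2, 1, 45, 2, 11]

⌊39277/3184⌋ = 12, remainder 1069
⌊3184/1069⌋ = 2, remainder 1046
⌊1069/1046⌋ = 1, remainder 23
⌊1046/23⌋ = 45, remainder 11
⌊23/11⌋ = 2, remainder 1
⌊11/1⌋ = 11, remainder 0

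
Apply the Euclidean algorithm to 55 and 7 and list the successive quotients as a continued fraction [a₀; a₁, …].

[7; 1, 6]

55 ÷ 7 → quotient 7, remainder 6
7 ÷ 6 → quotient 1, remainder 1
6 ÷ 1 → quotient 6, remainder 0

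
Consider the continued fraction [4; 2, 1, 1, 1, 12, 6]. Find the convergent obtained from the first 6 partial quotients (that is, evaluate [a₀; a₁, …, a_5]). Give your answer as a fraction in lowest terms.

442/101

Collapse the nested fraction from the inside out:
Start with 12.
1 + 1/(12/1) = 1 + 1/12 = 13/12
1 + 1/(13/12) = 1 + 12/13 = 25/13
1 + 1/(25/13) = 1 + 13/25 = 38/25
2 + 1/(38/25) = 2 + 25/38 = 101/38
4 + 1/(101/38) = 4 + 38/101 = 442/101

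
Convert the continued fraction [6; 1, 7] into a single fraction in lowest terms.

55/8

Collapse the nested fraction from the inside out:
Start with 7.
1 + 1/(7/1) = 1 + 1/7 = 8/7
6 + 1/(8/7) = 6 + 7/8 = 55/8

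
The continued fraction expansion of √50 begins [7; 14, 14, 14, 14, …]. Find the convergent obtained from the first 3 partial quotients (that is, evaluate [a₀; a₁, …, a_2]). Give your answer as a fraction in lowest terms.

1393/197

a_0 = 7: 7/1
a_1 = 14: 99/14
a_2 = 14: 1393/197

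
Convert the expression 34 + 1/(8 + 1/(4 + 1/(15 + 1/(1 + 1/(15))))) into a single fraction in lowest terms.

291498/8543

Build up convergents one term at a time:
a_0 = 34: 34/1
a_1 = 8: 273/8
a_2 = 4: 1126/33
a_3 = 15: 17163/503
a_4 = 1: 18289/536
a_5 = 15: 291498/8543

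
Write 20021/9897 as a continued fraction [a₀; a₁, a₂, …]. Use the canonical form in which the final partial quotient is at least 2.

⌊20021/9897⌋ = 2, remainder 227
⌊9897/227⌋ = 43, remainder 136
⌊227/136⌋ = 1, remainder 91
⌊136/91⌋ = 1, remainder 45
⌊91/45⌋ = 2, remainder 1
⌊45/1⌋ = 45, remainder 0

[2; 43, 1, 1, 2, 45]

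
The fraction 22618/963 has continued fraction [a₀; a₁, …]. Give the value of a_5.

6

22618 = 23·963 + 469, so a_0 = 23
963 = 2·469 + 25, so a_1 = 2
469 = 18·25 + 19, so a_2 = 18
25 = 1·19 + 6, so a_3 = 1
19 = 3·6 + 1, so a_4 = 3
6 = 6·1 + 0, so a_5 = 6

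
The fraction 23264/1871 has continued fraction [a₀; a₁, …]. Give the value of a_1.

23264 = 12·1871 + 812, so a_0 = 12
1871 = 2·812 + 247, so a_1 = 2

2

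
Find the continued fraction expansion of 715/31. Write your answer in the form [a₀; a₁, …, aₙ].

[23; 15, 2]

715 ÷ 31 → quotient 23, remainder 2
31 ÷ 2 → quotient 15, remainder 1
2 ÷ 1 → quotient 2, remainder 0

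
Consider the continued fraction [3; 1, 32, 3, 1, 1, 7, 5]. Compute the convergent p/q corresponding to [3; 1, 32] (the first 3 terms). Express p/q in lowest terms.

131/33

Use the convergent recurrence hₖ = aₖ·hₖ₋₁ + hₖ₋₂ (and likewise for the denominators kₖ):
a_0 = 3: 3/1
a_1 = 1: 4/1
a_2 = 32: 131/33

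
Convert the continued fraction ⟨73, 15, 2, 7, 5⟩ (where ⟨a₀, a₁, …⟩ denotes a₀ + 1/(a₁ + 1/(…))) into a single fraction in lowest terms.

Start with 5.
7 + 1/(5/1) = 7 + 1/5 = 36/5
2 + 1/(36/5) = 2 + 5/36 = 77/36
15 + 1/(77/36) = 15 + 36/77 = 1191/77
73 + 1/(1191/77) = 73 + 77/1191 = 87020/1191

87020/1191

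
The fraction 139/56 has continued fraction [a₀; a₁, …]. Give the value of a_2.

13

⌊139/56⌋ = 2, remainder 27
⌊56/27⌋ = 2, remainder 2
⌊27/2⌋ = 13, remainder 1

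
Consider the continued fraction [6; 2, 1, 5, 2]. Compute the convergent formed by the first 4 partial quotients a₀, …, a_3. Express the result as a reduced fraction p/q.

Start with 5.
1 + 1/(5/1) = 1 + 1/5 = 6/5
2 + 1/(6/5) = 2 + 5/6 = 17/6
6 + 1/(17/6) = 6 + 6/17 = 108/17

108/17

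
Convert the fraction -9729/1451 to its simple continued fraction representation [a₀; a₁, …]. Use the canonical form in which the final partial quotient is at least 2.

[-7; 3, 2, 1, 1, 3, 2, 10]

-9729 ÷ 1451 → quotient -7, remainder 428
1451 ÷ 428 → quotient 3, remainder 167
428 ÷ 167 → quotient 2, remainder 94
167 ÷ 94 → quotient 1, remainder 73
94 ÷ 73 → quotient 1, remainder 21
73 ÷ 21 → quotient 3, remainder 10
21 ÷ 10 → quotient 2, remainder 1
10 ÷ 1 → quotient 10, remainder 0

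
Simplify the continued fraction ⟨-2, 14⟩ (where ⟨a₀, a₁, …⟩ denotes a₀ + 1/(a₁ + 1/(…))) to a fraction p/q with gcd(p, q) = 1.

-27/14

Start with 14.
-2 + 1/(14/1) = -2 + 1/14 = -27/14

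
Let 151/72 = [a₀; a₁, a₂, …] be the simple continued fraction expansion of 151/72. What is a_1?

10

Apply division with remainder until the remainder is 0:
⌊151/72⌋ = 2, remainder 7
⌊72/7⌋ = 10, remainder 2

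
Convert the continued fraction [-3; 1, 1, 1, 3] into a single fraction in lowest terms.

-26/11

Start with 3.
1 + 1/(3/1) = 1 + 1/3 = 4/3
1 + 1/(4/3) = 1 + 3/4 = 7/4
1 + 1/(7/4) = 1 + 4/7 = 11/7
-3 + 1/(11/7) = -3 + 7/11 = -26/11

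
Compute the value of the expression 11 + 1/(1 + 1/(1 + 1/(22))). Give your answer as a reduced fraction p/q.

518/45

a_0 = 11: 11/1
a_1 = 1: 12/1
a_2 = 1: 23/2
a_3 = 22: 518/45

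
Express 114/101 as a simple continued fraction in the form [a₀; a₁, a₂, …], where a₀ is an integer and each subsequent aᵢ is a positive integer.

[1; 7, 1, 3, 3]

Apply division with remainder until the remainder is 0:
⌊114/101⌋ = 1, remainder 13
⌊101/13⌋ = 7, remainder 10
⌊13/10⌋ = 1, remainder 3
⌊10/3⌋ = 3, remainder 1
⌊3/1⌋ = 3, remainder 0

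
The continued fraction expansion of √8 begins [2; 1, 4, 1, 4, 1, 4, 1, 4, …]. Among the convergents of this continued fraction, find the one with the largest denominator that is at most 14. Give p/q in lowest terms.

17/6

a_0 = 2: 2/1  (≤ bound)
a_1 = 1: 3/1  (≤ bound)
a_2 = 4: 14/5  (≤ bound)
a_3 = 1: 17/6  (≤ bound)
a_4 = 4: 82/29  (> 14, stop)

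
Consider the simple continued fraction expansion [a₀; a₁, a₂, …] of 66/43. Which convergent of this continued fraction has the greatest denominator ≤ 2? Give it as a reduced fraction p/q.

3/2

List convergents until the denominator exceeds the bound:
a_0 = 1: 1/1  (≤ bound)
a_1 = 1: 2/1  (≤ bound)
a_2 = 1: 3/2  (≤ bound)
a_3 = 6: 20/13  (> 2, stop)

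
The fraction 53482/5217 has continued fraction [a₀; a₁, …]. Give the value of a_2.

Repeatedly divide and take the remainder:
53482 = 10·5217 + 1312, so a_0 = 10
5217 = 3·1312 + 1281, so a_1 = 3
1312 = 1·1281 + 31, so a_2 = 1

1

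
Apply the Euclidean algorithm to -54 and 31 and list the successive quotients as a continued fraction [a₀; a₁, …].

Apply division with remainder until the remainder is 0:
⌊-54/31⌋ = -2, remainder 8
⌊31/8⌋ = 3, remainder 7
⌊8/7⌋ = 1, remainder 1
⌊7/1⌋ = 7, remainder 0

[-2; 3, 1, 7]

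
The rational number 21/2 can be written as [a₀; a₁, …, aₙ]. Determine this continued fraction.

[10; 2]

Run the Euclidean algorithm, recording each quotient:
⌊21/2⌋ = 10, remainder 1
⌊2/1⌋ = 2, remainder 0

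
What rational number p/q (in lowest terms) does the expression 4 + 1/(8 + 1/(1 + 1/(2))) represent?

Start with 2.
1 + 1/(2/1) = 1 + 1/2 = 3/2
8 + 1/(3/2) = 8 + 2/3 = 26/3
4 + 1/(26/3) = 4 + 3/26 = 107/26

107/26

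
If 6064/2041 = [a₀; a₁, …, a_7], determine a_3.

1

Run the Euclidean algorithm, recording each quotient:
6064 ÷ 2041 → quotient 2, remainder 1982
2041 ÷ 1982 → quotient 1, remainder 59
1982 ÷ 59 → quotient 33, remainder 35
59 ÷ 35 → quotient 1, remainder 24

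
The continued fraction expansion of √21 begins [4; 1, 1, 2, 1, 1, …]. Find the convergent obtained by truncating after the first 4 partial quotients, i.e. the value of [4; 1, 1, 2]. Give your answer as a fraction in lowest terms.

Start with 2.
1 + 1/(2/1) = 1 + 1/2 = 3/2
1 + 1/(3/2) = 1 + 2/3 = 5/3
4 + 1/(5/3) = 4 + 3/5 = 23/5

23/5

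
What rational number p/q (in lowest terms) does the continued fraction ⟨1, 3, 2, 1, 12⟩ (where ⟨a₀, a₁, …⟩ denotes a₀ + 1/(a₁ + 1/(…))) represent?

a_0 = 1: 1/1
a_1 = 3: 4/3
a_2 = 2: 9/7
a_3 = 1: 13/10
a_4 = 12: 165/127

165/127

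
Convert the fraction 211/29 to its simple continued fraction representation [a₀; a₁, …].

211 = 7·29 + 8, so a_0 = 7
29 = 3·8 + 5, so a_1 = 3
8 = 1·5 + 3, so a_2 = 1
5 = 1·3 + 2, so a_3 = 1
3 = 1·2 + 1, so a_4 = 1
2 = 2·1 + 0, so a_5 = 2

[7; 3, 1, 1, 1, 2]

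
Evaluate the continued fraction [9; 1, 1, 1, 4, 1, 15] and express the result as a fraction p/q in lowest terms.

2595/269

Start with 15.
1 + 1/(15/1) = 1 + 1/15 = 16/15
4 + 1/(16/15) = 4 + 15/16 = 79/16
1 + 1/(79/16) = 1 + 16/79 = 95/79
1 + 1/(95/79) = 1 + 79/95 = 174/95
1 + 1/(174/95) = 1 + 95/174 = 269/174
9 + 1/(269/174) = 9 + 174/269 = 2595/269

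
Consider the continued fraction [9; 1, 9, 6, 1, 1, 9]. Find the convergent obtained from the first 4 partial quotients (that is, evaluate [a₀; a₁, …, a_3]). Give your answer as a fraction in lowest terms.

Start with 6.
9 + 1/(6/1) = 9 + 1/6 = 55/6
1 + 1/(55/6) = 1 + 6/55 = 61/55
9 + 1/(61/55) = 9 + 55/61 = 604/61

604/61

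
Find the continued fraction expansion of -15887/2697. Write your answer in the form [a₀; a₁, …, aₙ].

[-6; 9, 7, 42]

-15887 ÷ 2697 → quotient -6, remainder 295
2697 ÷ 295 → quotient 9, remainder 42
295 ÷ 42 → quotient 7, remainder 1
42 ÷ 1 → quotient 42, remainder 0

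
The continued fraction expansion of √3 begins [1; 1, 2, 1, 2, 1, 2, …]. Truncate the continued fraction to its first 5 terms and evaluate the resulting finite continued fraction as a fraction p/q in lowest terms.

19/11

Start with 2.
1 + 1/(2/1) = 1 + 1/2 = 3/2
2 + 1/(3/2) = 2 + 2/3 = 8/3
1 + 1/(8/3) = 1 + 3/8 = 11/8
1 + 1/(11/8) = 1 + 8/11 = 19/11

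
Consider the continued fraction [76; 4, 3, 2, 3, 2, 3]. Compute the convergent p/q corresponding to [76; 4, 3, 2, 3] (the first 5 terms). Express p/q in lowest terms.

Compute successive convergents:
a_0 = 76: 76/1
a_1 = 4: 305/4
a_2 = 3: 991/13
a_3 = 2: 2287/30
a_4 = 3: 7852/103

7852/103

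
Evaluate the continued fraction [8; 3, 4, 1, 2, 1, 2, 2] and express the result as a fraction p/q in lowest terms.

3283/395

Compute successive convergents:
a_0 = 8: 8/1
a_1 = 3: 25/3
a_2 = 4: 108/13
a_3 = 1: 133/16
a_4 = 2: 374/45
a_5 = 1: 507/61
a_6 = 2: 1388/167
a_7 = 2: 3283/395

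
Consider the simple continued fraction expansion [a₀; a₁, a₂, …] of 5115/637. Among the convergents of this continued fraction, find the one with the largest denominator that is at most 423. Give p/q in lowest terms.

538/67

List convergents until the denominator exceeds the bound:
a_0 = 8: 8/1  (≤ bound)
a_1 = 33: 265/33  (≤ bound)
a_2 = 1: 273/34  (≤ bound)
a_3 = 1: 538/67  (≤ bound)
a_4 = 9: 5115/637  (> 423, stop)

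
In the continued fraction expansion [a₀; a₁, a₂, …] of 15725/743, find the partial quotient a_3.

⌊15725/743⌋ = 21, remainder 122
⌊743/122⌋ = 6, remainder 11
⌊122/11⌋ = 11, remainder 1
⌊11/1⌋ = 11, remainder 0

11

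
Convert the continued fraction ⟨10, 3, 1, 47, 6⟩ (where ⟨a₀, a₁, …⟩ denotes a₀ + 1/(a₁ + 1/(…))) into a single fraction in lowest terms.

11789/1150

Start with 6.
47 + 1/(6/1) = 47 + 1/6 = 283/6
1 + 1/(283/6) = 1 + 6/283 = 289/283
3 + 1/(289/283) = 3 + 283/289 = 1150/289
10 + 1/(1150/289) = 10 + 289/1150 = 11789/1150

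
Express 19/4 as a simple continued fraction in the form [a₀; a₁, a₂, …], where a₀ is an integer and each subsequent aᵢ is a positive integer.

[4; 1, 3]

19 = 4·4 + 3, so a_0 = 4
4 = 1·3 + 1, so a_1 = 1
3 = 3·1 + 0, so a_2 = 3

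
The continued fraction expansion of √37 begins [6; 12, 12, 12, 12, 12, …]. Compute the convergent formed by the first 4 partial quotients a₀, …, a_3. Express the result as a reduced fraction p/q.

Collapse the nested fraction from the inside out:
Start with 12.
12 + 1/(12/1) = 12 + 1/12 = 145/12
12 + 1/(145/12) = 12 + 12/145 = 1752/145
6 + 1/(1752/145) = 6 + 145/1752 = 10657/1752

10657/1752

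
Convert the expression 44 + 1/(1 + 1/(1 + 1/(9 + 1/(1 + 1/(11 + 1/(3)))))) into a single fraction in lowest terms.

34328/771

Starting at the tail and folding back:
Start with 3.
11 + 1/(3/1) = 11 + 1/3 = 34/3
1 + 1/(34/3) = 1 + 3/34 = 37/34
9 + 1/(37/34) = 9 + 34/37 = 367/37
1 + 1/(367/37) = 1 + 37/367 = 404/367
1 + 1/(404/367) = 1 + 367/404 = 771/404
44 + 1/(771/404) = 44 + 404/771 = 34328/771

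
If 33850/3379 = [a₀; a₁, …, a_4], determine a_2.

3

33850 ÷ 3379 → quotient 10, remainder 60
3379 ÷ 60 → quotient 56, remainder 19
60 ÷ 19 → quotient 3, remainder 3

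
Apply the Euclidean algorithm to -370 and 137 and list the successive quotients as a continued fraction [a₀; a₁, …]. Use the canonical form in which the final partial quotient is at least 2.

[-3; 3, 2, 1, 13]

⌊-370/137⌋ = -3, remainder 41
⌊137/41⌋ = 3, remainder 14
⌊41/14⌋ = 2, remainder 13
⌊14/13⌋ = 1, remainder 1
⌊13/1⌋ = 13, remainder 0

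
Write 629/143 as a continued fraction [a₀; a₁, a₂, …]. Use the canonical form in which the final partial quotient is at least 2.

[4; 2, 1, 1, 28]

Run the Euclidean algorithm, recording each quotient:
⌊629/143⌋ = 4, remainder 57
⌊143/57⌋ = 2, remainder 29
⌊57/29⌋ = 1, remainder 28
⌊29/28⌋ = 1, remainder 1
⌊28/1⌋ = 28, remainder 0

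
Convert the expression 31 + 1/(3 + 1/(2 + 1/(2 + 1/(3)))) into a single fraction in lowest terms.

1815/58

Collapse the nested fraction from the inside out:
Start with 3.
2 + 1/(3/1) = 2 + 1/3 = 7/3
2 + 1/(7/3) = 2 + 3/7 = 17/7
3 + 1/(17/7) = 3 + 7/17 = 58/17
31 + 1/(58/17) = 31 + 17/58 = 1815/58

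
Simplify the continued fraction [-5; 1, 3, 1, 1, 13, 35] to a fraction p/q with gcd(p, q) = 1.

-18063/4279

Use the convergent recurrence hₖ = aₖ·hₖ₋₁ + hₖ₋₂ (and likewise for the denominators kₖ):
a_0 = -5: -5/1
a_1 = 1: -4/1
a_2 = 3: -17/4
a_3 = 1: -21/5
a_4 = 1: -38/9
a_5 = 13: -515/122
a_6 = 35: -18063/4279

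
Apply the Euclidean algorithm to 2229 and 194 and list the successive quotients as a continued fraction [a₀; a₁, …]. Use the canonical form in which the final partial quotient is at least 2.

[11; 2, 23, 1, 3]

Run the Euclidean algorithm, recording each quotient:
2229 ÷ 194 → quotient 11, remainder 95
194 ÷ 95 → quotient 2, remainder 4
95 ÷ 4 → quotient 23, remainder 3
4 ÷ 3 → quotient 1, remainder 1
3 ÷ 1 → quotient 3, remainder 0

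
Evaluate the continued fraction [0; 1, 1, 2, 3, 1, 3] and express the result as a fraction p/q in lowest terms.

49/83

a_0 = 0: 0/1
a_1 = 1: 1/1
a_2 = 1: 1/2
a_3 = 2: 3/5
a_4 = 3: 10/17
a_5 = 1: 13/22
a_6 = 3: 49/83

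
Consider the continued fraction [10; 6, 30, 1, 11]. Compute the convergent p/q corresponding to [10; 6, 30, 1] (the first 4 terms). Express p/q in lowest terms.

Build up convergents one term at a time:
a_0 = 10: 10/1
a_1 = 6: 61/6
a_2 = 30: 1840/181
a_3 = 1: 1901/187

1901/187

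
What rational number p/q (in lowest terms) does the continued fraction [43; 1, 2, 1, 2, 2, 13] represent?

Collapse the nested fraction from the inside out:
Start with 13.
2 + 1/(13/1) = 2 + 1/13 = 27/13
2 + 1/(27/13) = 2 + 13/27 = 67/27
1 + 1/(67/27) = 1 + 27/67 = 94/67
2 + 1/(94/67) = 2 + 67/94 = 255/94
1 + 1/(255/94) = 1 + 94/255 = 349/255
43 + 1/(349/255) = 43 + 255/349 = 15262/349

15262/349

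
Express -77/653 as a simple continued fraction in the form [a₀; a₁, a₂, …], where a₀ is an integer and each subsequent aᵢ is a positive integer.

Repeatedly divide and take the remainder:
-77 = -1·653 + 576, so a_0 = -1
653 = 1·576 + 77, so a_1 = 1
576 = 7·77 + 37, so a_2 = 7
77 = 2·37 + 3, so a_3 = 2
37 = 12·3 + 1, so a_4 = 12
3 = 3·1 + 0, so a_5 = 3

[-1; 1, 7, 2, 12, 3]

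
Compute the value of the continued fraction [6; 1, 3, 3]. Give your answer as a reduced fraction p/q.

Start with 3.
3 + 1/(3/1) = 3 + 1/3 = 10/3
1 + 1/(10/3) = 1 + 3/10 = 13/10
6 + 1/(13/10) = 6 + 10/13 = 88/13

88/13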